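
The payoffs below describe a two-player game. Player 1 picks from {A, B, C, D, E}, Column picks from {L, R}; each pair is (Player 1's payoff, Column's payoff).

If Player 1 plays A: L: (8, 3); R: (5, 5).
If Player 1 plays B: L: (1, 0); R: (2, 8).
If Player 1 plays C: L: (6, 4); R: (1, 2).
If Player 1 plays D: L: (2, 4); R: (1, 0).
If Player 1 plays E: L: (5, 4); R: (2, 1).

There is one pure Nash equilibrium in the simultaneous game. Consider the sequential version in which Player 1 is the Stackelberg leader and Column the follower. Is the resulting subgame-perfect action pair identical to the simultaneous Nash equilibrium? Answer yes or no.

Solve by backward induction (Player 1 leads).
- A → Column plays R (best of 3, 5); Player 1 gets 5.
- B → Column plays R (best of 0, 8); Player 1 gets 2.
- C → Column plays L (best of 4, 2); Player 1 gets 6.
- D → Column plays L (best of 4, 0); Player 1 gets 2.
- E → Column plays L (best of 4, 1); Player 1 gets 5.
Player 1's induced payoffs are 5, 2, 6, 2, 5, so Player 1 commits to C. Subgame-perfect outcome: (C, L) with payoffs (6, 4).
Under simultaneous play:
Player 1's best replies: L→A; R→A.
Column's best replies: A→R; B→R; C→L; D→L; E→L.
Only (A, R) has each player best-responding; Nash payoffs (5, 5).
Sequential outcome (C, L) differs from the Nash profile (A, R).

no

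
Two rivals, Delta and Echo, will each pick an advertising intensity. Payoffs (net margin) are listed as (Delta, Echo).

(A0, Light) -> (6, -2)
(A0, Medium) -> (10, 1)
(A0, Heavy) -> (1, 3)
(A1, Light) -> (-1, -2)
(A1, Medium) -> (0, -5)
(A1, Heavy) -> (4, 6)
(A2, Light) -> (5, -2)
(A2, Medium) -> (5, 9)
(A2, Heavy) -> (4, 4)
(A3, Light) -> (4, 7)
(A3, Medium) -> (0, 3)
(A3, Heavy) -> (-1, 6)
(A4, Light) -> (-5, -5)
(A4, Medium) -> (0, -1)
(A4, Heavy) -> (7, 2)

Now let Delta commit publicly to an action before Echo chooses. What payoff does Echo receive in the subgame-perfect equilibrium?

Backward induction with Delta moving first.
- A0: BR = Heavy, leader payoff 1.
- A1: BR = Heavy, leader payoff 4.
- A2: BR = Medium, leader payoff 5.
- A3: BR = Light, leader payoff 4.
- A4: BR = Heavy, leader payoff 7.
Among 1, 4, 5, 4, 7, the best is 7 at A4. Subgame-perfect outcome: (A4, Heavy) with payoffs (7, 2).

2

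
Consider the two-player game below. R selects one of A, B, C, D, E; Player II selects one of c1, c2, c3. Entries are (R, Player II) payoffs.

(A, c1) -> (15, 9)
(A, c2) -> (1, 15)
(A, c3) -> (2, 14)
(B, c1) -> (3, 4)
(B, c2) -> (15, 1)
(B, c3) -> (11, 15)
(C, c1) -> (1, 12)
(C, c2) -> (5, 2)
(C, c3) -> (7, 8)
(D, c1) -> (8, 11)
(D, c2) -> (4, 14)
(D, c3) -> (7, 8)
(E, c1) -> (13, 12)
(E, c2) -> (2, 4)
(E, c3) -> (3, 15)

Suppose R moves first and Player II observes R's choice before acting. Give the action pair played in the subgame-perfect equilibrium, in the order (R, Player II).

Work backward from Player II's decision.
- A: BR = c2, leader payoff 1.
- B: BR = c3, leader payoff 11.
- C: BR = c1, leader payoff 1.
- D: BR = c2, leader payoff 4.
- E: BR = c3, leader payoff 3.
Maximizing over 1, 11, 1, 4, 3, R chooses B. Subgame-perfect outcome: (B, c3) with payoffs (11, 15).

(B, c3)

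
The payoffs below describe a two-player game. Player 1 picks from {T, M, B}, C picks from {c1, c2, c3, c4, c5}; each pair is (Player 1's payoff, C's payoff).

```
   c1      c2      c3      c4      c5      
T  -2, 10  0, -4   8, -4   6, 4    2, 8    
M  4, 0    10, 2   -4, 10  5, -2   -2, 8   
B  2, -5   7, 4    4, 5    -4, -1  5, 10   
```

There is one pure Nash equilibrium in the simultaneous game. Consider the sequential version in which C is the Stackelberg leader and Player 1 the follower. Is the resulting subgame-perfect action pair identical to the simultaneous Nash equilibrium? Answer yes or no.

Work backward from Player 1's decision.
- c1: BR = M, leader payoff 0.
- c2: BR = M, leader payoff 2.
- c3: BR = T, leader payoff -4.
- c4: BR = T, leader payoff 4.
- c5: BR = B, leader payoff 10.
Maximizing over 0, 2, -4, 4, 10, C chooses c5. Subgame-perfect outcome: (B, c5) with payoffs (5, 10).
For the simultaneous game, intersect best replies.
Player 1's best replies: c1→M; c2→M; c3→T; c4→T; c5→B.
C's best replies: T→c1; M→c3; B→c5.
The unique mutual best reply is (B, c5), giving (5, 10).
Sequential outcome (B, c5) coincides with the Nash profile (B, c5).

yes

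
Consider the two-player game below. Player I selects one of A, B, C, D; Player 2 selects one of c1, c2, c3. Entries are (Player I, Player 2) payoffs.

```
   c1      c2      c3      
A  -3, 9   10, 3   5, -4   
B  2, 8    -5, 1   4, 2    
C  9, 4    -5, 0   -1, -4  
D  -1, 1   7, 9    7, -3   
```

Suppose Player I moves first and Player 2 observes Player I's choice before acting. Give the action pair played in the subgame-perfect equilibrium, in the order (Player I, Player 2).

Solve by backward induction (Player I leads).
- A: BR = c1, leader payoff -3.
- B: BR = c1, leader payoff 2.
- C: BR = c1, leader payoff 9.
- D: BR = c2, leader payoff 7.
Maximizing over -3, 2, 9, 7, Player I chooses C. Subgame-perfect outcome: (C, c1) with payoffs (9, 4).

(C, c1)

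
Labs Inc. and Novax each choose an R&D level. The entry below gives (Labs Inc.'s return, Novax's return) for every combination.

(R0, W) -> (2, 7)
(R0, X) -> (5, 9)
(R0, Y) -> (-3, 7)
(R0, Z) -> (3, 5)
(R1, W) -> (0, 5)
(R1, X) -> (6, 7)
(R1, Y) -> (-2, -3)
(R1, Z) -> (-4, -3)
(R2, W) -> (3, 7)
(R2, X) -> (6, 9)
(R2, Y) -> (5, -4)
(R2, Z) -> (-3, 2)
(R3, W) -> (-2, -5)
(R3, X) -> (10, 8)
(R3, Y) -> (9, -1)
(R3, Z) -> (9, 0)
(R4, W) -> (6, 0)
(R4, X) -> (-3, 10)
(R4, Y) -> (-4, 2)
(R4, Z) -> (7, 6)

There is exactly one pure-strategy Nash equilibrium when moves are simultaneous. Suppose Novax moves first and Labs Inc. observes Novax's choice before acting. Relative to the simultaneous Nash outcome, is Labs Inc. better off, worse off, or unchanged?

unchanged

Labs Inc. best-responds to each possible Novax move:
- W → Labs Inc. plays R4 (best of 2, 0, 3, -2, 6); Novax gets 0.
- X → Labs Inc. plays R3 (best of 5, 6, 6, 10, -3); Novax gets 8.
- Y → Labs Inc. plays R3 (best of -3, -2, 5, 9, -4); Novax gets -1.
- Z → Labs Inc. plays R3 (best of 3, -4, -3, 9, 7); Novax gets 0.
Among 0, 8, -1, 0, the best is 8 at X. Subgame-perfect outcome: (R3, X) with payoffs (10, 8).
For the simultaneous game, intersect best replies.
Labs Inc.'s best replies: W→R4; X→R3; Y→R3; Z→R3.
Novax's best replies: R0→X; R1→X; R2→X; R3→X; R4→X.
The unique mutual best reply is (R3, X), giving (10, 8).
Labs Inc. earns 10 sequentially versus 10 at the Nash outcome: unchanged.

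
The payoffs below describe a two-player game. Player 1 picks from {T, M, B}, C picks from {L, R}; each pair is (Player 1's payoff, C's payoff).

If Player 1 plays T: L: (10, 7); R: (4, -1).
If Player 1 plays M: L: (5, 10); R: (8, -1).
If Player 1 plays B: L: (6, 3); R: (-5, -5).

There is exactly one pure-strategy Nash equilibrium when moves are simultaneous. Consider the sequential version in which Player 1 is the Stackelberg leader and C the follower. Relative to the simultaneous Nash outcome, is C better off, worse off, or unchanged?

unchanged

Work backward from C's decision.
- T: C compares 7, -1 and picks L; Player 1 would get 10.
- M: C compares 10, -1 and picks L; Player 1 would get 5.
- B: C compares 3, -5 and picks L; Player 1 would get 6.
Among 10, 5, 6, the best is 10 at T. Subgame-perfect outcome: (T, L) with payoffs (10, 7).
Now find the simultaneous Nash equilibrium.
Player 1's best replies: L→T; R→M.
C's best replies: T→L; M→L; B→L.
The unique mutual best reply is (T, L), giving (10, 7).
C earns 7 sequentially versus 7 at the Nash outcome: unchanged.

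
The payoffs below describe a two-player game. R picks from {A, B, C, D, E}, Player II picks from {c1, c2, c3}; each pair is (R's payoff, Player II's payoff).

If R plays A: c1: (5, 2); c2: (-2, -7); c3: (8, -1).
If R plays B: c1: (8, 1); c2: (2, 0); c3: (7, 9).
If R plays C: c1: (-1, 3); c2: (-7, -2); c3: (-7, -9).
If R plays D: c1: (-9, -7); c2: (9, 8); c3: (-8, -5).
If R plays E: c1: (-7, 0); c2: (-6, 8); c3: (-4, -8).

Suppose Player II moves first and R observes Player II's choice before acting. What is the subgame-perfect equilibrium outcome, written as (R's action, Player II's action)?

(D, c2)

Solve by backward induction (Player II leads).
- c1: R compares 5, 8, -1, -9, -7 and picks B; Player II would get 1.
- c2: R compares -2, 2, -7, 9, -6 and picks D; Player II would get 8.
- c3: R compares 8, 7, -7, -8, -4 and picks A; Player II would get -1.
Maximizing over 1, 8, -1, Player II chooses c2. Subgame-perfect outcome: (D, c2) with payoffs (9, 8).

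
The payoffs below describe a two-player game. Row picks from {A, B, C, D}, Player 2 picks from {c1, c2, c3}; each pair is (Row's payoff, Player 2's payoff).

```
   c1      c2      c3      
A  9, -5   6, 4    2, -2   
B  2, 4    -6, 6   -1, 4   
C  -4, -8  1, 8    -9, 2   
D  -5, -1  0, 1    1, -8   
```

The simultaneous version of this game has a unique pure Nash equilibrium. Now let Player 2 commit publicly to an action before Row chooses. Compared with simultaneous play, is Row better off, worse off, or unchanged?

Solve by backward induction (Player 2 leads).
- c1: BR = A, leader payoff -5.
- c2: BR = A, leader payoff 4.
- c3: BR = A, leader payoff -2.
Among -5, 4, -2, the best is 4 at c2. Subgame-perfect outcome: (A, c2) with payoffs (6, 4).
Now find the simultaneous Nash equilibrium.
Row's best replies: c1→A; c2→A; c3→A.
Player 2's best replies: A→c2; B→c2; C→c2; D→c2.
The unique mutual best reply is (A, c2), giving (6, 4).
Row earns 6 sequentially versus 6 at the Nash outcome: unchanged.

unchanged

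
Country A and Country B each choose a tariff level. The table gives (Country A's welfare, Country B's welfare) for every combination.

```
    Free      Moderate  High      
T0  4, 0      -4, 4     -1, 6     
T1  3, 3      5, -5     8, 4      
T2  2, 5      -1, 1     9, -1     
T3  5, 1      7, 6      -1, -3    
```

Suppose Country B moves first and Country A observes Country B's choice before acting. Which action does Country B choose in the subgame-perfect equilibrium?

Country A best-responds to each possible Country B move:
- Free → Country A plays T3 (best of 4, 3, 2, 5); Country B gets 1.
- Moderate → Country A plays T3 (best of -4, 5, -1, 7); Country B gets 6.
- High → Country A plays T2 (best of -1, 8, 9, -1); Country B gets -1.
Among 1, 6, -1, the best is 6 at Moderate. Subgame-perfect outcome: (T3, Moderate) with payoffs (7, 6).

Moderate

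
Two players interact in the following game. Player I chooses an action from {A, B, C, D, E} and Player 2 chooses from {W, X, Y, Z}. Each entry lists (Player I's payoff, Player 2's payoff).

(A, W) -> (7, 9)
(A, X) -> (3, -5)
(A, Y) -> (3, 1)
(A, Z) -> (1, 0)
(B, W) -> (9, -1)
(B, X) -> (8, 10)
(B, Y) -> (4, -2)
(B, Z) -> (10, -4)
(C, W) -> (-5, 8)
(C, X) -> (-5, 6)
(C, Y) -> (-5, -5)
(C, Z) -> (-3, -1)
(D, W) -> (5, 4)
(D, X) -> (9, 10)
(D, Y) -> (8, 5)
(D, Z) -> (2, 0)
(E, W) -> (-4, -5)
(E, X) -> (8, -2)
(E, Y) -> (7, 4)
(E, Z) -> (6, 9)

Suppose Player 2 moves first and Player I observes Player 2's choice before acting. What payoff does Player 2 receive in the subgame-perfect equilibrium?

Work backward from Player I's decision.
- W: Player I compares 7, 9, -5, 5, -4 and picks B; Player 2 would get -1.
- X: Player I compares 3, 8, -5, 9, 8 and picks D; Player 2 would get 10.
- Y: Player I compares 3, 4, -5, 8, 7 and picks D; Player 2 would get 5.
- Z: Player I compares 1, 10, -3, 2, 6 and picks B; Player 2 would get -4.
Maximizing over -1, 10, 5, -4, Player 2 chooses X. Subgame-perfect outcome: (D, X) with payoffs (9, 10).

10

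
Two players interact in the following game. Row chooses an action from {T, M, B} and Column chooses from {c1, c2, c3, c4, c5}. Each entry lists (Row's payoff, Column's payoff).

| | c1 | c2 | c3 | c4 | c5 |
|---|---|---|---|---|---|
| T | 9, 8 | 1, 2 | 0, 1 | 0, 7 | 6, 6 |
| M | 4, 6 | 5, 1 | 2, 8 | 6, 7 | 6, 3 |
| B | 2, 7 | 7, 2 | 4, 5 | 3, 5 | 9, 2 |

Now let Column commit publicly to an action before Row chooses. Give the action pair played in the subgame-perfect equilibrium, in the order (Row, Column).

Backward induction with Column moving first.
- c1: Row compares 9, 4, 2 and picks T; Column would get 8.
- c2: Row compares 1, 5, 7 and picks B; Column would get 2.
- c3: Row compares 0, 2, 4 and picks B; Column would get 5.
- c4: Row compares 0, 6, 3 and picks M; Column would get 7.
- c5: Row compares 6, 6, 9 and picks B; Column would get 2.
Maximizing over 8, 2, 5, 7, 2, Column chooses c1. Subgame-perfect outcome: (T, c1) with payoffs (9, 8).

(T, c1)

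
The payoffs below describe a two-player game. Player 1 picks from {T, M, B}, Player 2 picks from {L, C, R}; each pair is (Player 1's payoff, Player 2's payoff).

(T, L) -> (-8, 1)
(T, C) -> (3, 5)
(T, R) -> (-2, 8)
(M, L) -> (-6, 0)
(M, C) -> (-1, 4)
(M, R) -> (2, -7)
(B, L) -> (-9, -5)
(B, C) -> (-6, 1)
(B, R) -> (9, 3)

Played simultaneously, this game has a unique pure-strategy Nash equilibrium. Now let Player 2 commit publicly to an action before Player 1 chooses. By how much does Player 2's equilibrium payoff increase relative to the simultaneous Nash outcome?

2

Player 1 best-responds to each possible Player 2 move:
- L: Player 1 compares -8, -6, -9 and picks M; Player 2 would get 0.
- C: Player 1 compares 3, -1, -6 and picks T; Player 2 would get 5.
- R: Player 1 compares -2, 2, 9 and picks B; Player 2 would get 3.
Among 0, 5, 3, the best is 5 at C. Subgame-perfect outcome: (T, C) with payoffs (3, 5).
For the simultaneous game, intersect best replies.
Player 1's best replies: L→M; C→T; R→B.
Player 2's best replies: T→R; M→C; B→R.
The unique mutual best reply is (B, R), giving (9, 3).
Player 2's commitment gain: 5 − 3 = 2.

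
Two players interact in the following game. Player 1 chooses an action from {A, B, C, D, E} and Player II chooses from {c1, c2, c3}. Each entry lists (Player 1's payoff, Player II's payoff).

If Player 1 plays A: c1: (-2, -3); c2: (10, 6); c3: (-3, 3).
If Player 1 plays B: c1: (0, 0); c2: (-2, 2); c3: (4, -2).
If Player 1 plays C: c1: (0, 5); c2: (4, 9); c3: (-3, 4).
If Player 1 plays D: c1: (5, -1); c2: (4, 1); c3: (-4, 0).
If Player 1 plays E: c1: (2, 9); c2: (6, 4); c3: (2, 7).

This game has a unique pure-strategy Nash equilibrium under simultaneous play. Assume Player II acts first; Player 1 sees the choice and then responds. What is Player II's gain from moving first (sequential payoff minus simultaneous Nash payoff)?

0

Work backward from Player 1's decision.
- c1 → Player 1 plays D (best of -2, 0, 0, 5, 2); Player II gets -1.
- c2 → Player 1 plays A (best of 10, -2, 4, 4, 6); Player II gets 6.
- c3 → Player 1 plays B (best of -3, 4, -3, -4, 2); Player II gets -2.
Player II's induced payoffs are -1, 6, -2, so Player II commits to c2. Subgame-perfect outcome: (A, c2) with payoffs (10, 6).
For the simultaneous game, intersect best replies.
Player 1's best replies: c1→D; c2→A; c3→B.
Player II's best replies: A→c2; B→c2; C→c2; D→c2; E→c1.
The unique mutual best reply is (A, c2), giving (10, 6).
Player II's commitment gain: 6 − 6 = 0.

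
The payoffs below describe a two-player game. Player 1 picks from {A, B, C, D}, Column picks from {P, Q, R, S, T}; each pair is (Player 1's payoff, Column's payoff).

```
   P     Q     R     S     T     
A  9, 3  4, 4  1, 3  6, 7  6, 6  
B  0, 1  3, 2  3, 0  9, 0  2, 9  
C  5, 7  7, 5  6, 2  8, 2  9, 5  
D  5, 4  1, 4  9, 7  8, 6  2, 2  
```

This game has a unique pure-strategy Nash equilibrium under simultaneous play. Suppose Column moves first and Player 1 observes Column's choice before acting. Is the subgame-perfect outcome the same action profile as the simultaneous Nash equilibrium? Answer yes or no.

yes

Solve by backward induction (Column leads).
- P: Player 1 compares 9, 0, 5, 5 and picks A; Column would get 3.
- Q: Player 1 compares 4, 3, 7, 1 and picks C; Column would get 5.
- R: Player 1 compares 1, 3, 6, 9 and picks D; Column would get 7.
- S: Player 1 compares 6, 9, 8, 8 and picks B; Column would get 0.
- T: Player 1 compares 6, 2, 9, 2 and picks C; Column would get 5.
Maximizing over 3, 5, 7, 0, 5, Column chooses R. Subgame-perfect outcome: (D, R) with payoffs (9, 7).
Now find the simultaneous Nash equilibrium.
Player 1's best replies: P→A; Q→C; R→D; S→B; T→C.
Column's best replies: A→S; B→T; C→P; D→R.
The unique mutual best reply is (D, R), giving (9, 7).
Sequential outcome (D, R) coincides with the Nash profile (D, R).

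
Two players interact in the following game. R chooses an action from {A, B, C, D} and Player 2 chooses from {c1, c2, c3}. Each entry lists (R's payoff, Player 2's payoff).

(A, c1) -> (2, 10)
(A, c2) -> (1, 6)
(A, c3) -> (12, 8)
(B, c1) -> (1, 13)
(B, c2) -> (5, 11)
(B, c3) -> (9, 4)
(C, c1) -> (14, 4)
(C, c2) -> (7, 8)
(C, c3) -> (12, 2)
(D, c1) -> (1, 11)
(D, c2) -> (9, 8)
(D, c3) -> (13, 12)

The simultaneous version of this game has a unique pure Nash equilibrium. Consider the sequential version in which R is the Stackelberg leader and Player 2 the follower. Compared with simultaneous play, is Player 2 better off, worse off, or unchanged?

unchanged

Solve by backward induction (R leads).
- A: BR = c1, leader payoff 2.
- B: BR = c1, leader payoff 1.
- C: BR = c2, leader payoff 7.
- D: BR = c3, leader payoff 13.
Maximizing over 2, 1, 7, 13, R chooses D. Subgame-perfect outcome: (D, c3) with payoffs (13, 12).
Now find the simultaneous Nash equilibrium.
R's best replies: c1→C; c2→D; c3→D.
Player 2's best replies: A→c1; B→c1; C→c2; D→c3.
Only (D, c3) has each player best-responding; Nash payoffs (13, 12).
Player 2 earns 12 sequentially versus 12 at the Nash outcome: unchanged.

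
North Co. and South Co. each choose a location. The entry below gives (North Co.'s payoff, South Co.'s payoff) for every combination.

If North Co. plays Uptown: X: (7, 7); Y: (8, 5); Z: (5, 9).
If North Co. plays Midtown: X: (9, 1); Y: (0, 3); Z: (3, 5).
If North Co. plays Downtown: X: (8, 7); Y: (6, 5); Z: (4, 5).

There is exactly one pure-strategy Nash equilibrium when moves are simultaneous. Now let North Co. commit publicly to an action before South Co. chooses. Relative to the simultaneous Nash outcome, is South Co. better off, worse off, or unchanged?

Backward induction with North Co. moving first.
- Uptown → South Co. plays Z (best of 7, 5, 9); North Co. gets 5.
- Midtown → South Co. plays Z (best of 1, 3, 5); North Co. gets 3.
- Downtown → South Co. plays X (best of 7, 5, 5); North Co. gets 8.
Among 5, 3, 8, the best is 8 at Downtown. Subgame-perfect outcome: (Downtown, X) with payoffs (8, 7).
Under simultaneous play:
North Co.'s best replies: X→Midtown; Y→Uptown; Z→Uptown.
South Co.'s best replies: Uptown→Z; Midtown→Z; Downtown→X.
Only (Uptown, Z) has each player best-responding; Nash payoffs (5, 9).
South Co. earns 7 sequentially versus 9 at the Nash outcome: worse off.

worse off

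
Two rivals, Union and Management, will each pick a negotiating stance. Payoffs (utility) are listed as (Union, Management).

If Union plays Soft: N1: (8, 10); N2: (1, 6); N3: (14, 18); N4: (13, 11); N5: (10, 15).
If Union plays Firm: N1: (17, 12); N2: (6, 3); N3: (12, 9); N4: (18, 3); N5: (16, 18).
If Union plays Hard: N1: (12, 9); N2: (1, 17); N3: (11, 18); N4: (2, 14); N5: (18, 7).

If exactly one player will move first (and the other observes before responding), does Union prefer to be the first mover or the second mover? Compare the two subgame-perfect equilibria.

If Union leads: Management's best replies are Soft→N3, Firm→N5, Hard→N3; Union's induced payoffs 14, 16, 11; outcome (Firm, N5), payoffs (16, 18).
If Management leads: Union's best replies are N1→Firm, N2→Firm, N3→Soft, N4→Firm, N5→Hard; Management's induced payoffs 12, 3, 18, 3, 7; outcome (Soft, N3), payoffs (14, 18).
Union gets 16 moving first and 14 moving second, so Union prefers to move first.

first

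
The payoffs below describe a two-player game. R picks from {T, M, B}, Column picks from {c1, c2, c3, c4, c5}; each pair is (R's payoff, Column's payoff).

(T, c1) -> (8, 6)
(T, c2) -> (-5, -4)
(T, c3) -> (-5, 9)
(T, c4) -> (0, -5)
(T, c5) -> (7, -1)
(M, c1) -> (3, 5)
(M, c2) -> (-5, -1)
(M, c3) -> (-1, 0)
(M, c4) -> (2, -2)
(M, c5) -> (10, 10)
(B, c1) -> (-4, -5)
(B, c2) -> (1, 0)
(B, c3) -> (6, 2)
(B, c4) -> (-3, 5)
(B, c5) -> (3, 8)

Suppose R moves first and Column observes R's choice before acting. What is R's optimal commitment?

M

Work backward from Column's decision.
- T → Column plays c3 (best of 6, -4, 9, -5, -1); R gets -5.
- M → Column plays c5 (best of 5, -1, 0, -2, 10); R gets 10.
- B → Column plays c5 (best of -5, 0, 2, 5, 8); R gets 3.
Maximizing over -5, 10, 3, R chooses M. Subgame-perfect outcome: (M, c5) with payoffs (10, 10).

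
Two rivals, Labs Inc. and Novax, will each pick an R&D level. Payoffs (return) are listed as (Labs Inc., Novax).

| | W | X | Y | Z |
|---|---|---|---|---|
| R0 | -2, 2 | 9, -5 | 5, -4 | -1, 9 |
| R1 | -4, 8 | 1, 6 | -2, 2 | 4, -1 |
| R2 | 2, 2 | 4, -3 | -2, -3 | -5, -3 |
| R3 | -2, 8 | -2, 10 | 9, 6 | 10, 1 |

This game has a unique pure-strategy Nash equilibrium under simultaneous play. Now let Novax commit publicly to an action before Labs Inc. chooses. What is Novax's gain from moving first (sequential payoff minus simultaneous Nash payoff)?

4

Solve by backward induction (Novax leads).
- W: Labs Inc. compares -2, -4, 2, -2 and picks R2; Novax would get 2.
- X: Labs Inc. compares 9, 1, 4, -2 and picks R0; Novax would get -5.
- Y: Labs Inc. compares 5, -2, -2, 9 and picks R3; Novax would get 6.
- Z: Labs Inc. compares -1, 4, -5, 10 and picks R3; Novax would get 1.
Among 2, -5, 6, 1, the best is 6 at Y. Subgame-perfect outcome: (R3, Y) with payoffs (9, 6).
For the simultaneous game, intersect best replies.
Labs Inc.'s best replies: W→R2; X→R0; Y→R3; Z→R3.
Novax's best replies: R0→Z; R1→W; R2→W; R3→X.
Only (R2, W) has each player best-responding; Nash payoffs (2, 2).
Novax's commitment gain: 6 − 2 = 4.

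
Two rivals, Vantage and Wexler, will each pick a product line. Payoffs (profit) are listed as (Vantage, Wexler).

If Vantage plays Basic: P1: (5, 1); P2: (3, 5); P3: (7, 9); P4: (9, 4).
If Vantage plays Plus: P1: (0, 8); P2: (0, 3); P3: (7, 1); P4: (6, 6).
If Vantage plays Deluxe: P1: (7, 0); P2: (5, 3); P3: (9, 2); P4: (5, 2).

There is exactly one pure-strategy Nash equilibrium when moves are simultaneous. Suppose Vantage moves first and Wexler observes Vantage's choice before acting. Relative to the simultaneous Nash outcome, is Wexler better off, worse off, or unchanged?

better off

Work backward from Wexler's decision.
- Basic: Wexler compares 1, 5, 9, 4 and picks P3; Vantage would get 7.
- Plus: Wexler compares 8, 3, 1, 6 and picks P1; Vantage would get 0.
- Deluxe: Wexler compares 0, 3, 2, 2 and picks P2; Vantage would get 5.
Vantage's induced payoffs are 7, 0, 5, so Vantage commits to Basic. Subgame-perfect outcome: (Basic, P3) with payoffs (7, 9).
For the simultaneous game, intersect best replies.
Vantage's best replies: P1→Deluxe; P2→Deluxe; P3→Deluxe; P4→Basic.
Wexler's best replies: Basic→P3; Plus→P1; Deluxe→P2.
The unique mutual best reply is (Deluxe, P2), giving (5, 3).
Wexler earns 9 sequentially versus 3 at the Nash outcome: better off.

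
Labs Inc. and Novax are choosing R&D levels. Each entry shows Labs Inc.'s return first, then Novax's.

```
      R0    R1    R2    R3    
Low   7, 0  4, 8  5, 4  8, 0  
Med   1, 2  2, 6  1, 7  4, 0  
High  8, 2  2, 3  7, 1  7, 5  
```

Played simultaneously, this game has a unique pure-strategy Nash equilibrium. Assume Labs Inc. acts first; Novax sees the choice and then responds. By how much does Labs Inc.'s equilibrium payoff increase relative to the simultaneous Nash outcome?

3

Backward induction with Labs Inc. moving first.
- Low: BR = R1, leader payoff 4.
- Med: BR = R2, leader payoff 1.
- High: BR = R3, leader payoff 7.
Labs Inc.'s induced payoffs are 4, 1, 7, so Labs Inc. commits to High. Subgame-perfect outcome: (High, R3) with payoffs (7, 5).
For the simultaneous game, intersect best replies.
Labs Inc.'s best replies: R0→High; R1→Low; R2→High; R3→Low.
Novax's best replies: Low→R1; Med→R2; High→R3.
Only (Low, R1) has each player best-responding; Nash payoffs (4, 8).
Labs Inc.'s commitment gain: 7 − 4 = 3.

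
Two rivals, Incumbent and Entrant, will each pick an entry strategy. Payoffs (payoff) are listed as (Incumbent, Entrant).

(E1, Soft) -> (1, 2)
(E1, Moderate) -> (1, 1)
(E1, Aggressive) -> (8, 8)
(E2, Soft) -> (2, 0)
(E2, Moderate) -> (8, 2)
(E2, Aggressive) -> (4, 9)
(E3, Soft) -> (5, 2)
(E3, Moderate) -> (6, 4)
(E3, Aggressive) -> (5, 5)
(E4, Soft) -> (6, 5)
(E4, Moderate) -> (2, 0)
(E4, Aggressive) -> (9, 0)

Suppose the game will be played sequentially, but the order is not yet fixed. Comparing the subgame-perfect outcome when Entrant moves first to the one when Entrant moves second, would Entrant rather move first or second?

If Incumbent leads: Entrant's best replies are E1→Aggressive, E2→Aggressive, E3→Aggressive, E4→Soft; Incumbent's induced payoffs 8, 4, 5, 6; outcome (E1, Aggressive), payoffs (8, 8).
If Entrant leads: Incumbent's best replies are Soft→E4, Moderate→E2, Aggressive→E4; Entrant's induced payoffs 5, 2, 0; outcome (E4, Soft), payoffs (6, 5).
Entrant gets 5 moving first and 8 moving second, so Entrant prefers to move second.

second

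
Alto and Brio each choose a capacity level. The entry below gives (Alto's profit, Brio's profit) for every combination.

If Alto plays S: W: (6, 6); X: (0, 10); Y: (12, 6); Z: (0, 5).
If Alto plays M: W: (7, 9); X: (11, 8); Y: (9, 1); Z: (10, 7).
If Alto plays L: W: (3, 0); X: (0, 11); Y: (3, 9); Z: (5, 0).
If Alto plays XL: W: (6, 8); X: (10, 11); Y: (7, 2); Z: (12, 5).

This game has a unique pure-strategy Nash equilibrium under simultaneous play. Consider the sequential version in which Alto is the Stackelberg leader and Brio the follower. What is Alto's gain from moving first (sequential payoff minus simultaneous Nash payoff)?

3

Work backward from Brio's decision.
- S → Brio plays X (best of 6, 10, 6, 5); Alto gets 0.
- M → Brio plays W (best of 9, 8, 1, 7); Alto gets 7.
- L → Brio plays X (best of 0, 11, 9, 0); Alto gets 0.
- XL → Brio plays X (best of 8, 11, 2, 5); Alto gets 10.
Alto's induced payoffs are 0, 7, 0, 10, so Alto commits to XL. Subgame-perfect outcome: (XL, X) with payoffs (10, 11).
Under simultaneous play:
Alto's best replies: W→M; X→M; Y→S; Z→XL.
Brio's best replies: S→X; M→W; L→X; XL→X.
Only (M, W) has each player best-responding; Nash payoffs (7, 9).
Alto's commitment gain: 10 − 7 = 3.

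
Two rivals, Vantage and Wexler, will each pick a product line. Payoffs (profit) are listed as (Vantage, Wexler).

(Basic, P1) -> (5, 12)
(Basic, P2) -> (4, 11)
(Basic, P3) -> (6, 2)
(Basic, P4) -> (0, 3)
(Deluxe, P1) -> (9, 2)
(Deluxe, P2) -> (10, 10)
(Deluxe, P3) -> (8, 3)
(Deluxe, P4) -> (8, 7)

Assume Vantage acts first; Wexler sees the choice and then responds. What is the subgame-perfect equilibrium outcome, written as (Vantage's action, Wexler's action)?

Work backward from Wexler's decision.
- Basic → Wexler plays P1 (best of 12, 11, 2, 3); Vantage gets 5.
- Deluxe → Wexler plays P2 (best of 2, 10, 3, 7); Vantage gets 10.
Among 5, 10, the best is 10 at Deluxe. Subgame-perfect outcome: (Deluxe, P2) with payoffs (10, 10).

(Deluxe, P2)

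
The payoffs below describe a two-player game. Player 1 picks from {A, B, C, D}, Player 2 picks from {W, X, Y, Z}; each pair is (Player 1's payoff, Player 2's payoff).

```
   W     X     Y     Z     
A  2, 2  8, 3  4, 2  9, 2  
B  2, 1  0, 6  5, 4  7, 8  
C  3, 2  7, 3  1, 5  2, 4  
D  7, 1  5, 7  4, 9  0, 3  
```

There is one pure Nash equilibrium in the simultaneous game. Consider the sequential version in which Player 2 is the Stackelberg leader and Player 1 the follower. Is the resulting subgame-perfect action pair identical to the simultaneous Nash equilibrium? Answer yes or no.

no

Work backward from Player 1's decision.
- W → Player 1 plays D (best of 2, 2, 3, 7); Player 2 gets 1.
- X → Player 1 plays A (best of 8, 0, 7, 5); Player 2 gets 3.
- Y → Player 1 plays B (best of 4, 5, 1, 4); Player 2 gets 4.
- Z → Player 1 plays A (best of 9, 7, 2, 0); Player 2 gets 2.
Among 1, 3, 4, 2, the best is 4 at Y. Subgame-perfect outcome: (B, Y) with payoffs (5, 4).
Under simultaneous play:
Player 1's best replies: W→D; X→A; Y→B; Z→A.
Player 2's best replies: A→X; B→Z; C→Y; D→Y.
The unique mutual best reply is (A, X), giving (8, 3).
Sequential outcome (B, Y) differs from the Nash profile (A, X).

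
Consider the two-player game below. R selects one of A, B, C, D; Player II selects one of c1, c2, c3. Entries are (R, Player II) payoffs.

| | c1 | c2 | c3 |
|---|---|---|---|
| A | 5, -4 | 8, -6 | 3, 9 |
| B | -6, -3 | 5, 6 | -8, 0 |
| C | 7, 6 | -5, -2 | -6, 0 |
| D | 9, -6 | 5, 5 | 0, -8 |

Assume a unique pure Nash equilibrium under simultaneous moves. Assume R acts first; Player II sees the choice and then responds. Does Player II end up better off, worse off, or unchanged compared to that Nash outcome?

Work backward from Player II's decision.
- A: BR = c3, leader payoff 3.
- B: BR = c2, leader payoff 5.
- C: BR = c1, leader payoff 7.
- D: BR = c2, leader payoff 5.
R's induced payoffs are 3, 5, 7, 5, so R commits to C. Subgame-perfect outcome: (C, c1) with payoffs (7, 6).
Under simultaneous play:
R's best replies: c1→D; c2→A; c3→A.
Player II's best replies: A→c3; B→c2; C→c1; D→c2.
Only (A, c3) has each player best-responding; Nash payoffs (3, 9).
Player II earns 6 sequentially versus 9 at the Nash outcome: worse off.

worse off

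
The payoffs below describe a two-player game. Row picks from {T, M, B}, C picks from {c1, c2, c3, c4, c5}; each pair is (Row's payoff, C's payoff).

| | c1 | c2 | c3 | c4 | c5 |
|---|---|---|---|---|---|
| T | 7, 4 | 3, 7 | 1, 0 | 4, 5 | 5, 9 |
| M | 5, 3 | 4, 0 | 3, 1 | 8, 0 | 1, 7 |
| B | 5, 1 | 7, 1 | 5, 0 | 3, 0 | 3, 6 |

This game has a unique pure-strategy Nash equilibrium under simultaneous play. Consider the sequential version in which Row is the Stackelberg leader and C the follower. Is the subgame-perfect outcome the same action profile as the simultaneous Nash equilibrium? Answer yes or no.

Solve by backward induction (Row leads).
- T: BR = c5, leader payoff 5.
- M: BR = c5, leader payoff 1.
- B: BR = c5, leader payoff 3.
Row's induced payoffs are 5, 1, 3, so Row commits to T. Subgame-perfect outcome: (T, c5) with payoffs (5, 9).
For the simultaneous game, intersect best replies.
Row's best replies: c1→T; c2→B; c3→B; c4→M; c5→T.
C's best replies: T→c5; M→c5; B→c5.
The unique mutual best reply is (T, c5), giving (5, 9).
Sequential outcome (T, c5) coincides with the Nash profile (T, c5).

yes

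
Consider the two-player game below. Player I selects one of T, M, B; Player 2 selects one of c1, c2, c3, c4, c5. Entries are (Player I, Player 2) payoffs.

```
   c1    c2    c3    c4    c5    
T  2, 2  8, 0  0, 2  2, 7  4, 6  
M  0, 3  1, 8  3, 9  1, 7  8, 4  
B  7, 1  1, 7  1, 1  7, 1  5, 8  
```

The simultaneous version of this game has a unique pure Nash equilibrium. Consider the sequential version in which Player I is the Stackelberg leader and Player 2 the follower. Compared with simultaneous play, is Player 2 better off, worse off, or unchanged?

Solve by backward induction (Player I leads).
- T: BR = c4, leader payoff 2.
- M: BR = c3, leader payoff 3.
- B: BR = c5, leader payoff 5.
Player I's induced payoffs are 2, 3, 5, so Player I commits to B. Subgame-perfect outcome: (B, c5) with payoffs (5, 8).
For the simultaneous game, intersect best replies.
Player I's best replies: c1→B; c2→T; c3→M; c4→B; c5→M.
Player 2's best replies: T→c4; M→c3; B→c5.
Only (M, c3) has each player best-responding; Nash payoffs (3, 9).
Player 2 earns 8 sequentially versus 9 at the Nash outcome: worse off.

worse off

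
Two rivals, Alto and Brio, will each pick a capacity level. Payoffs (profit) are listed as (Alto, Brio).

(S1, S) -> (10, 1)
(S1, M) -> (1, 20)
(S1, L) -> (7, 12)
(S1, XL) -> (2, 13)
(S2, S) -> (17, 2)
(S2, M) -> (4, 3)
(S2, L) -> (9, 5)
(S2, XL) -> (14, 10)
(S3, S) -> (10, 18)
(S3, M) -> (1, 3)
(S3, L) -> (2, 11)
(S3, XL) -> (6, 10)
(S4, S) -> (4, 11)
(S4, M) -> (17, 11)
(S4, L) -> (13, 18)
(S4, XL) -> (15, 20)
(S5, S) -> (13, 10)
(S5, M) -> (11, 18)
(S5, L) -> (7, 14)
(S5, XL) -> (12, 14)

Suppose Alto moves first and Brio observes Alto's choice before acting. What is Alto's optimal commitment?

Backward induction with Alto moving first.
- S1: Brio compares 1, 20, 12, 13 and picks M; Alto would get 1.
- S2: Brio compares 2, 3, 5, 10 and picks XL; Alto would get 14.
- S3: Brio compares 18, 3, 11, 10 and picks S; Alto would get 10.
- S4: Brio compares 11, 11, 18, 20 and picks XL; Alto would get 15.
- S5: Brio compares 10, 18, 14, 14 and picks M; Alto would get 11.
Maximizing over 1, 14, 10, 15, 11, Alto chooses S4. Subgame-perfect outcome: (S4, XL) with payoffs (15, 20).

S4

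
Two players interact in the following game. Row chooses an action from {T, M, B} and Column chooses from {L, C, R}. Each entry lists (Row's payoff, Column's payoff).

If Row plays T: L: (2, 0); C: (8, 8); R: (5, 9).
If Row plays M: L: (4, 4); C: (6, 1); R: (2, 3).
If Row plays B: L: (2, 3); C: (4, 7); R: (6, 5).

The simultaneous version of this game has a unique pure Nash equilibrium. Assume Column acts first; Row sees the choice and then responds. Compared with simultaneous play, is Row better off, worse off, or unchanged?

better off

Backward induction with Column moving first.
- L: BR = M, leader payoff 4.
- C: BR = T, leader payoff 8.
- R: BR = B, leader payoff 5.
Column's induced payoffs are 4, 8, 5, so Column commits to C. Subgame-perfect outcome: (T, C) with payoffs (8, 8).
Under simultaneous play:
Row's best replies: L→M; C→T; R→B.
Column's best replies: T→R; M→L; B→C.
The unique mutual best reply is (M, L), giving (4, 4).
Row earns 8 sequentially versus 4 at the Nash outcome: better off.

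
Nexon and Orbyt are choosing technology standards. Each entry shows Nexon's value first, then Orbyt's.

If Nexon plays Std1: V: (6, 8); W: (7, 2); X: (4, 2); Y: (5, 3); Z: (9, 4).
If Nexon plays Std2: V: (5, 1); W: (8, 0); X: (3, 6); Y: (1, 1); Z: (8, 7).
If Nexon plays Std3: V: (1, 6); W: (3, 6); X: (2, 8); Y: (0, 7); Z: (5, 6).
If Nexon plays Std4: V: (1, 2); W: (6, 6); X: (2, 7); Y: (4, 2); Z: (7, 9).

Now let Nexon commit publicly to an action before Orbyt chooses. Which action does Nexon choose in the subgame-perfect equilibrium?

Std2

Orbyt best-responds to each possible Nexon move:
- Std1: Orbyt compares 8, 2, 2, 3, 4 and picks V; Nexon would get 6.
- Std2: Orbyt compares 1, 0, 6, 1, 7 and picks Z; Nexon would get 8.
- Std3: Orbyt compares 6, 6, 8, 7, 6 and picks X; Nexon would get 2.
- Std4: Orbyt compares 2, 6, 7, 2, 9 and picks Z; Nexon would get 7.
Nexon's induced payoffs are 6, 8, 2, 7, so Nexon commits to Std2. Subgame-perfect outcome: (Std2, Z) with payoffs (8, 7).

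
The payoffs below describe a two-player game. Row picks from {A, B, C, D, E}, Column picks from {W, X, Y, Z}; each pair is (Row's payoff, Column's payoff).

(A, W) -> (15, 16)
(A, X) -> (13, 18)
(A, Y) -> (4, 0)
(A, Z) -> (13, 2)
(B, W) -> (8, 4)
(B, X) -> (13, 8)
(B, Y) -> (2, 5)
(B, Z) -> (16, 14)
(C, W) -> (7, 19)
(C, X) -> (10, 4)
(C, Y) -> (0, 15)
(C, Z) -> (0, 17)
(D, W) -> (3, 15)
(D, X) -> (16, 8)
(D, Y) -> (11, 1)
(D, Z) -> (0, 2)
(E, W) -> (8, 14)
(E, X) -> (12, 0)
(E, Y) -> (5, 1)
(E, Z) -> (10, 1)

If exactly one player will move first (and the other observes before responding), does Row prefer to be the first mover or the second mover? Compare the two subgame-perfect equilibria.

If Row leads: Column's best replies are A→X, B→Z, C→W, D→W, E→W; Row's induced payoffs 13, 16, 7, 3, 8; outcome (B, Z), payoffs (16, 14).
If Column leads: Row's best replies are W→A, X→D, Y→D, Z→B; Column's induced payoffs 16, 8, 1, 14; outcome (A, W), payoffs (15, 16).
Row gets 16 moving first and 15 moving second, so Row prefers to move first.

first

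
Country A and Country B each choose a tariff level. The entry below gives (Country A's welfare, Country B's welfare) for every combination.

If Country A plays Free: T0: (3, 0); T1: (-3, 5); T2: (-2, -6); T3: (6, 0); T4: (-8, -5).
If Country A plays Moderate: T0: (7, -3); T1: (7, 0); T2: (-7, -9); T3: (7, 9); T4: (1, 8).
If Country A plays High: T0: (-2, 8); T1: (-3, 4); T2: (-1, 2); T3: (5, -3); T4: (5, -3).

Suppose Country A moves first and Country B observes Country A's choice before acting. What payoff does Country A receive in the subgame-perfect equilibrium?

Solve by backward induction (Country A leads).
- Free → Country B plays T1 (best of 0, 5, -6, 0, -5); Country A gets -3.
- Moderate → Country B plays T3 (best of -3, 0, -9, 9, 8); Country A gets 7.
- High → Country B plays T0 (best of 8, 4, 2, -3, -3); Country A gets -2.
Maximizing over -3, 7, -2, Country A chooses Moderate. Subgame-perfect outcome: (Moderate, T3) with payoffs (7, 9).

7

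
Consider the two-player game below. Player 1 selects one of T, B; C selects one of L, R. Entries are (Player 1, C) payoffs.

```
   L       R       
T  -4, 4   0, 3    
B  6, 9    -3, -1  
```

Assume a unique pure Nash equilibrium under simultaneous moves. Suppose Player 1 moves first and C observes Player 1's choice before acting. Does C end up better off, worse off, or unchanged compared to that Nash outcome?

C best-responds to each possible Player 1 move:
- T: BR = L, leader payoff -4.
- B: BR = L, leader payoff 6.
Among -4, 6, the best is 6 at B. Subgame-perfect outcome: (B, L) with payoffs (6, 9).
Now find the simultaneous Nash equilibrium.
Player 1's best replies: L→B; R→T.
C's best replies: T→L; B→L.
The unique mutual best reply is (B, L), giving (6, 9).
C earns 9 sequentially versus 9 at the Nash outcome: unchanged.

unchanged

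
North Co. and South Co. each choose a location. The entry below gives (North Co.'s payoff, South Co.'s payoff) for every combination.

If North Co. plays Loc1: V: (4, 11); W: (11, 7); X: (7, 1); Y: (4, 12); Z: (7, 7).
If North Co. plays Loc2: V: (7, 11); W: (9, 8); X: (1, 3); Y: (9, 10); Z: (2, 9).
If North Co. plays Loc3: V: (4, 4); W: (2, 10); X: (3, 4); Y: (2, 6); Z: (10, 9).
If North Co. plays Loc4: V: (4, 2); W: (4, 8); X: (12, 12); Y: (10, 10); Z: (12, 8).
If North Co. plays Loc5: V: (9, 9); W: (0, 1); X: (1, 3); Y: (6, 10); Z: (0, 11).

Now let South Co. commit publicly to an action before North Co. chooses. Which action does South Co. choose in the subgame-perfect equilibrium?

Solve by backward induction (South Co. leads).
- V: BR = Loc5, leader payoff 9.
- W: BR = Loc1, leader payoff 7.
- X: BR = Loc4, leader payoff 12.
- Y: BR = Loc4, leader payoff 10.
- Z: BR = Loc4, leader payoff 8.
South Co.'s induced payoffs are 9, 7, 12, 10, 8, so South Co. commits to X. Subgame-perfect outcome: (Loc4, X) with payoffs (12, 12).

X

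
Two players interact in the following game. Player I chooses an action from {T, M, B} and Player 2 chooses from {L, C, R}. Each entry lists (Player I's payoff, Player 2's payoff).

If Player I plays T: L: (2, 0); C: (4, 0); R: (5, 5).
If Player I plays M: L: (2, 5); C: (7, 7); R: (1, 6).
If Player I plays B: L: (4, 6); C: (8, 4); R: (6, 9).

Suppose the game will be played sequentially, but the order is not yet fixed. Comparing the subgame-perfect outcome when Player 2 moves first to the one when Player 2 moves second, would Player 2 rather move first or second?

first

If Player I leads: Player 2's best replies are T→R, M→C, B→R; Player I's induced payoffs 5, 7, 6; outcome (M, C), payoffs (7, 7).
If Player 2 leads: Player I's best replies are L→B, C→B, R→B; Player 2's induced payoffs 6, 4, 9; outcome (B, R), payoffs (6, 9).
Player 2 gets 9 moving first and 7 moving second, so Player 2 prefers to move first.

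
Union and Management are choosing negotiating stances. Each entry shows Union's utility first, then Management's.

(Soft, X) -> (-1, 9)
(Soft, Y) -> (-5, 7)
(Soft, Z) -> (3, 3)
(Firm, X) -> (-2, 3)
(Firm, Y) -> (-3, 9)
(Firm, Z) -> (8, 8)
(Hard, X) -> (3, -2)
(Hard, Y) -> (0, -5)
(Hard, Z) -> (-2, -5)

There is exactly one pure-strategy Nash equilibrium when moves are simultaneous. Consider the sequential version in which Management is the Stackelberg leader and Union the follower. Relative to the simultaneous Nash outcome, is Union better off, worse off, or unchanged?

better off

Work backward from Union's decision.
- X: Union compares -1, -2, 3 and picks Hard; Management would get -2.
- Y: Union compares -5, -3, 0 and picks Hard; Management would get -5.
- Z: Union compares 3, 8, -2 and picks Firm; Management would get 8.
Among -2, -5, 8, the best is 8 at Z. Subgame-perfect outcome: (Firm, Z) with payoffs (8, 8).
Now find the simultaneous Nash equilibrium.
Union's best replies: X→Hard; Y→Hard; Z→Firm.
Management's best replies: Soft→X; Firm→Y; Hard→X.
The unique mutual best reply is (Hard, X), giving (3, -2).
Union earns 8 sequentially versus 3 at the Nash outcome: better off.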